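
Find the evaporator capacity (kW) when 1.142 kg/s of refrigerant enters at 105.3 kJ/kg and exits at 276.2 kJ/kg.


dh = 276.2 - 105.3 = 170.9 kJ/kg
Q_evap = m_dot * dh = 1.142 * 170.9
Q_evap = 195.17 kW

195.17


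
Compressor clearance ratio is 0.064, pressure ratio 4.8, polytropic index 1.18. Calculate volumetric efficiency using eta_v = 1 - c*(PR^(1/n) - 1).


PR^(1/n) = 4.8^(1/1.18) = 3.77853181
eta_v = 1 - 0.064 * (3.77853181 - 1)
eta_v = 0.8222

0.8222


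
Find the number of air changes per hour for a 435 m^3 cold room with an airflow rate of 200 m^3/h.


ACH = flow / volume
ACH = 200 / 435
ACH = 0.46

0.46


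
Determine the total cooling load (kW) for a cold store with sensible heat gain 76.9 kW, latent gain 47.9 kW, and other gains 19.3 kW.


Q_total = Q_s + Q_l + Q_misc
Q_total = 76.9 + 47.9 + 19.3
Q_total = 144.1 kW

144.1


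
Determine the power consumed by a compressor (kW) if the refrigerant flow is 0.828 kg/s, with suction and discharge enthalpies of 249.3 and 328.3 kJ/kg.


dh = 328.3 - 249.3 = 79.0 kJ/kg
W = m_dot * dh = 0.828 * 79.0 = 65.41 kW

65.41


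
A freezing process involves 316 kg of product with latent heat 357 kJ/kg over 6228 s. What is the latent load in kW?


Q_lat = m * h_fg / t
Q_lat = 316 * 357 / 6228
Q_lat = 18.11 kW

18.11


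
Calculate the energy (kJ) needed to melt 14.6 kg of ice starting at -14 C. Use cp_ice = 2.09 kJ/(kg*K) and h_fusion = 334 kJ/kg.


Sensible heat = cp * dT = 2.09 * 14 = 29.26 kJ/kg
Total per kg = 29.26 + 334 = 363.26 kJ/kg
Q = m * total = 14.6 * 363.26
Q = 5303.6 kJ

5303.6


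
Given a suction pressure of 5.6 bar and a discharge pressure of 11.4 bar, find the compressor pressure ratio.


PR = P_high / P_low
PR = 11.4 / 5.6
PR = 2.036

2.036


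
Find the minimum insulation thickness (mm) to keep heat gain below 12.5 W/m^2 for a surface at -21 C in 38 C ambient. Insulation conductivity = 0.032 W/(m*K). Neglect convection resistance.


dT = 38 - (-21) = 59 K
thickness = k * dT / q_max * 1000
thickness = 0.032 * 59 / 12.5 * 1000
thickness = 151.0 mm

151.0


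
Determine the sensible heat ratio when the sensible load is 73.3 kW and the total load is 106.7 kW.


SHR = Q_sensible / Q_total
SHR = 73.3 / 106.7
SHR = 0.687

0.687


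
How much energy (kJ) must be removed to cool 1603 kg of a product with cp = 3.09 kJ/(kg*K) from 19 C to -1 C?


dT = 19 - (-1) = 20 K
Q = m * cp * dT = 1603 * 3.09 * 20
Q = 99065 kJ

99065


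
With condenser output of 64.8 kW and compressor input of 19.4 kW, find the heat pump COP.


COP_hp = Q_cond / W
COP_hp = 64.8 / 19.4
COP_hp = 3.34

3.34


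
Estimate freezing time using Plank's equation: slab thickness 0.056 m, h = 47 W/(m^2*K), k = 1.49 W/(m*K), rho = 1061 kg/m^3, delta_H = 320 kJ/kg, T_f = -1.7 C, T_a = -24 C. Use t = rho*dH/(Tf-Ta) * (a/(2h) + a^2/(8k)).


dT = -1.7 - (-24) = 22.3 K
term1 = a/(2h) = 0.056/(2*47) = 0.0005957446809
term2 = a^2/(8k) = 0.056^2/(8*1.49) = 0.0002630872483
t = rho*dH*1000/dT * (term1 + term2)
t = 1061*320*1000/22.3 * (0.0005957446809 + 0.0002630872483)
t = 13076 s

13076


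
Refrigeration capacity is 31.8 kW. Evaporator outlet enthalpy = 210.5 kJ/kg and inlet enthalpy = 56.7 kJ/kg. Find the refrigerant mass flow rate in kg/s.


dh = 210.5 - 56.7 = 153.8 kJ/kg
m_dot = Q / dh = 31.8 / 153.8 = 0.2068 kg/s

0.2068


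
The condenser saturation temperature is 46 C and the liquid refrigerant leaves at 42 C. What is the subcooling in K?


Subcooling = T_cond - T_liquid
Subcooling = 46 - 42
Subcooling = 4 K

4


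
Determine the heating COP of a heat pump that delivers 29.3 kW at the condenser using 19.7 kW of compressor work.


COP_hp = Q_cond / W
COP_hp = 29.3 / 19.7
COP_hp = 1.487

1.487


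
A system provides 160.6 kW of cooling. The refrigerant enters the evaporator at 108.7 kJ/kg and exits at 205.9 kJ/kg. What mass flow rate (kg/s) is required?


dh = 205.9 - 108.7 = 97.2 kJ/kg
m_dot = Q / dh = 160.6 / 97.2 = 1.6523 kg/s

1.6523


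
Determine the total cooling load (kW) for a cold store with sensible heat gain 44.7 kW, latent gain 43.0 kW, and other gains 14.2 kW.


Q_total = Q_s + Q_l + Q_misc
Q_total = 44.7 + 43.0 + 14.2
Q_total = 101.9 kW

101.9


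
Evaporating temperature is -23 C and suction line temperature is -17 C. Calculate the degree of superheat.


Superheat = T_suction - T_evap
Superheat = -17 - (-23)
Superheat = 6 K

6


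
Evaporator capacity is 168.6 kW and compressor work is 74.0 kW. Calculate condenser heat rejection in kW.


Q_cond = Q_evap + W
Q_cond = 168.6 + 74.0
Q_cond = 242.6 kW

242.6


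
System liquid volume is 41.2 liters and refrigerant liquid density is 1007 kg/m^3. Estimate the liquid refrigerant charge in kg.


Charge = V * rho / 1000
Charge = 41.2 * 1007 / 1000
Charge = 41.49 kg

41.49


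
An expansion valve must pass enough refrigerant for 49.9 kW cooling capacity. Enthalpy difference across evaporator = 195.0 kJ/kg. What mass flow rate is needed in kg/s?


m_dot = Q / dh
m_dot = 49.9 / 195.0
m_dot = 0.2559 kg/s

0.2559


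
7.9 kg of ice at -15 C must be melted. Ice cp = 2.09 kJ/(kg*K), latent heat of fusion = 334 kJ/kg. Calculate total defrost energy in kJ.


Sensible heat = cp * dT = 2.09 * 15 = 31.35 kJ/kg
Total per kg = 31.35 + 334 = 365.35 kJ/kg
Q = m * total = 7.9 * 365.35
Q = 2886.3 kJ

2886.3


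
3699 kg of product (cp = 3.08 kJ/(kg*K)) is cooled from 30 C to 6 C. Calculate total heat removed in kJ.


dT = 30 - (6) = 24 K
Q = m * cp * dT = 3699 * 3.08 * 24
Q = 273430 kJ

273430


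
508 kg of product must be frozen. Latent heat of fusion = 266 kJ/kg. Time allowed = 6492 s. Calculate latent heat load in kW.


Q_lat = m * h_fg / t
Q_lat = 508 * 266 / 6492
Q_lat = 20.81 kW

20.81


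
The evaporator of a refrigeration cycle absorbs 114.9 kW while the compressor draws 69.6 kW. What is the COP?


COP = Q_evap / W
COP = 114.9 / 69.6
COP = 1.651

1.651


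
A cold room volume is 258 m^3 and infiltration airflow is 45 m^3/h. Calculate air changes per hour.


ACH = flow / volume
ACH = 45 / 258
ACH = 0.174

0.174


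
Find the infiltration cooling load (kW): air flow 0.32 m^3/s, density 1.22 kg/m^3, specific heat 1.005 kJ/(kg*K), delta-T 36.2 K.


Q = V_dot * rho * cp * dT
Q = 0.32 * 1.22 * 1.005 * 36.2
Q = 14.203 kW

14.203


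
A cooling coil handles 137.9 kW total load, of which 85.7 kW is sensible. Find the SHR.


SHR = Q_sensible / Q_total
SHR = 85.7 / 137.9
SHR = 0.621

0.621


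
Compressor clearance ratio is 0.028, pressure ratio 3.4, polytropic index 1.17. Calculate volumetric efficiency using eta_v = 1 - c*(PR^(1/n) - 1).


PR^(1/n) = 3.4^(1/1.17) = 2.84613493
eta_v = 1 - 0.028 * (2.84613493 - 1)
eta_v = 0.9483

0.9483


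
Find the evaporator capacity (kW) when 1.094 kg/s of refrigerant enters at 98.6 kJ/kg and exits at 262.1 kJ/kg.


dh = 262.1 - 98.6 = 163.5 kJ/kg
Q_evap = m_dot * dh = 1.094 * 163.5
Q_evap = 178.87 kW

178.87


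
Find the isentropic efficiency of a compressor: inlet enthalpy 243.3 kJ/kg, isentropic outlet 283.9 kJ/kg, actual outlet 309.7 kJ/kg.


dh_ideal = 283.9 - 243.3 = 40.6 kJ/kg
dh_actual = 309.7 - 243.3 = 66.4 kJ/kg
eta_s = dh_ideal / dh_actual = 40.6 / 66.4
eta_s = 0.6114

0.6114


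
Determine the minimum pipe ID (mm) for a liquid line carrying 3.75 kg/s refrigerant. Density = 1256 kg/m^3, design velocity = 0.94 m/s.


A = m_dot / (rho * v) = 3.75 / (1256 * 0.94) = 0.003176243393 m^2
d = sqrt(4*A/pi) * 1000
d = 63.6 mm

63.6


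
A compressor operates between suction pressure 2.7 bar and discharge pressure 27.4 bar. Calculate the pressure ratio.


PR = P_high / P_low
PR = 27.4 / 2.7
PR = 10.148

10.148


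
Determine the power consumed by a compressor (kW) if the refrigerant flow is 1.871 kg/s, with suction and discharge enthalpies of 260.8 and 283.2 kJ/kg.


dh = 283.2 - 260.8 = 22.4 kJ/kg
W = m_dot * dh = 1.871 * 22.4 = 41.91 kW

41.91


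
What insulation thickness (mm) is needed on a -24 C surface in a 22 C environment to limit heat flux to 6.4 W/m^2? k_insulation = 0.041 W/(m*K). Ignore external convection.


dT = 22 - (-24) = 46 K
thickness = k * dT / q_max * 1000
thickness = 0.041 * 46 / 6.4 * 1000
thickness = 294.7 mm

294.7


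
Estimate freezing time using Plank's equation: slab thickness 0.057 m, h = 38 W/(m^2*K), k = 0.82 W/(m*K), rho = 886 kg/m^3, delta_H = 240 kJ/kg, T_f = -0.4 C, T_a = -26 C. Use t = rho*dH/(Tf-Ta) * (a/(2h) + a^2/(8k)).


dT = -0.4 - (-26) = 25.6 K
term1 = a/(2h) = 0.057/(2*38) = 0.00075
term2 = a^2/(8k) = 0.057^2/(8*0.82) = 0.0004952743902
t = rho*dH*1000/dT * (term1 + term2)
t = 886*240*1000/25.6 * (0.00075 + 0.0004952743902)
t = 10344 s

10344


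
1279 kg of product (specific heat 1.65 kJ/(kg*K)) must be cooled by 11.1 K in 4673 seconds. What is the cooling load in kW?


Q = m * cp * dT / t
Q = 1279 * 1.65 * 11.1 / 4673
Q = 5.013 kW

5.013


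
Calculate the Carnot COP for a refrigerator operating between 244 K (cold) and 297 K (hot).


dT = 297 - 244 = 53 K
COP_carnot = T_cold / dT = 244 / 53
COP_carnot = 4.604

4.604


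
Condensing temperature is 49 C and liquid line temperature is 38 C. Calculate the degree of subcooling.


Subcooling = T_cond - T_liquid
Subcooling = 49 - 38
Subcooling = 11 K

11


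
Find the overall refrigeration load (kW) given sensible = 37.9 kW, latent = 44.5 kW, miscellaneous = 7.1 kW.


Q_total = Q_s + Q_l + Q_misc
Q_total = 37.9 + 44.5 + 7.1
Q_total = 89.5 kW

89.5


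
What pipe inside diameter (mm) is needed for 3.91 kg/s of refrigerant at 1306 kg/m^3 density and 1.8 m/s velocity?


A = m_dot / (rho * v) = 3.91 / (1306 * 1.8) = 0.00166326357 m^2
d = sqrt(4*A/pi) * 1000
d = 46.0 mm

46.0


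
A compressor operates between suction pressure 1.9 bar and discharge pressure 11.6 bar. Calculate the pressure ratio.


PR = P_high / P_low
PR = 11.6 / 1.9
PR = 6.105

6.105


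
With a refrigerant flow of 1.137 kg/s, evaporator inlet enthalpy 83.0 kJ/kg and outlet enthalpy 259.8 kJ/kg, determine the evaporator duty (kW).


dh = 259.8 - 83.0 = 176.8 kJ/kg
Q_evap = m_dot * dh = 1.137 * 176.8
Q_evap = 201.02 kW

201.02


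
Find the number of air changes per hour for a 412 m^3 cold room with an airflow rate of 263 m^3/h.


ACH = flow / volume
ACH = 263 / 412
ACH = 0.638

0.638


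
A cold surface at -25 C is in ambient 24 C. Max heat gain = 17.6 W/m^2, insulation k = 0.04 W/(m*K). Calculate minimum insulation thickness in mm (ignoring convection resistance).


dT = 24 - (-25) = 49 K
thickness = k * dT / q_max * 1000
thickness = 0.04 * 49 / 17.6 * 1000
thickness = 111.4 mm

111.4


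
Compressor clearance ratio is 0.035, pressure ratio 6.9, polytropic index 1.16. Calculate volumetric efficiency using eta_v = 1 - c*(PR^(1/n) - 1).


PR^(1/n) = 6.9^(1/1.16) = 5.2862265
eta_v = 1 - 0.035 * (5.2862265 - 1)
eta_v = 0.85

0.85


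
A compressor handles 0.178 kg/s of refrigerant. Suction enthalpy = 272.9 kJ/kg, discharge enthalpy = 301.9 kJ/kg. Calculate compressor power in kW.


dh = 301.9 - 272.9 = 29.0 kJ/kg
W = m_dot * dh = 0.178 * 29.0 = 5.16 kW

5.16


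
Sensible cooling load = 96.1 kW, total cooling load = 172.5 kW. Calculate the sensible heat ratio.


SHR = Q_sensible / Q_total
SHR = 96.1 / 172.5
SHR = 0.557

0.557


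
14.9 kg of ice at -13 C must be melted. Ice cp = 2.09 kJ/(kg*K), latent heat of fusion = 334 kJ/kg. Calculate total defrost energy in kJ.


Sensible heat = cp * dT = 2.09 * 13 = 27.17 kJ/kg
Total per kg = 27.17 + 334 = 361.17 kJ/kg
Q = m * total = 14.9 * 361.17
Q = 5381.4 kJ

5381.4


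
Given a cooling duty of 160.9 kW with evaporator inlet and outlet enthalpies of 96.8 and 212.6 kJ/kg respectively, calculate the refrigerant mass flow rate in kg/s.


dh = 212.6 - 96.8 = 115.8 kJ/kg
m_dot = Q / dh = 160.9 / 115.8 = 1.3895 kg/s

1.3895


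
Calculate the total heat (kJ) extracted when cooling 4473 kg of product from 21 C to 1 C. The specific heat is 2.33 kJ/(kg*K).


dT = 21 - (1) = 20 K
Q = m * cp * dT = 4473 * 2.33 * 20
Q = 208442 kJ

208442


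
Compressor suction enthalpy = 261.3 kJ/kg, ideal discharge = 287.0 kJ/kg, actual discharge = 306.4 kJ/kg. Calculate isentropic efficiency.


dh_ideal = 287.0 - 261.3 = 25.7 kJ/kg
dh_actual = 306.4 - 261.3 = 45.1 kJ/kg
eta_s = dh_ideal / dh_actual = 25.7 / 45.1
eta_s = 0.5698

0.5698


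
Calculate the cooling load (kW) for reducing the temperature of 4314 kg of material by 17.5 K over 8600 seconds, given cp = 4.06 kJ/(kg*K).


Q = m * cp * dT / t
Q = 4314 * 4.06 * 17.5 / 8600
Q = 35.641 kW

35.641


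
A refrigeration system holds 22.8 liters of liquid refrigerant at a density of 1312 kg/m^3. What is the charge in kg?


Charge = V * rho / 1000
Charge = 22.8 * 1312 / 1000
Charge = 29.91 kg

29.91


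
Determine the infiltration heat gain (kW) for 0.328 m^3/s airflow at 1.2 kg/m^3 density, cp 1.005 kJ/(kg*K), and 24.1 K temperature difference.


Q = V_dot * rho * cp * dT
Q = 0.328 * 1.2 * 1.005 * 24.1
Q = 9.533 kW

9.533


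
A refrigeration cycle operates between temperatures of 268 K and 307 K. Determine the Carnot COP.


dT = 307 - 268 = 39 K
COP_carnot = T_cold / dT = 268 / 39
COP_carnot = 6.872

6.872


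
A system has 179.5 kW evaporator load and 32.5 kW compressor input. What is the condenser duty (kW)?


Q_cond = Q_evap + W
Q_cond = 179.5 + 32.5
Q_cond = 212.0 kW

212.0


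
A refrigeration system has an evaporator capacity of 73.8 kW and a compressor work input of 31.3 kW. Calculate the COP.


COP = Q_evap / W
COP = 73.8 / 31.3
COP = 2.358

2.358


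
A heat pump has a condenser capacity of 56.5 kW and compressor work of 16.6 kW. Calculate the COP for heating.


COP_hp = Q_cond / W
COP_hp = 56.5 / 16.6
COP_hp = 3.404

3.404


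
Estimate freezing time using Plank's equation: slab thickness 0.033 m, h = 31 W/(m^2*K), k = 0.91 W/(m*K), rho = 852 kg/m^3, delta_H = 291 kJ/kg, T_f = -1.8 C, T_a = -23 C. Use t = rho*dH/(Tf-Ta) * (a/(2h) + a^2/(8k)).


dT = -1.8 - (-23) = 21.2 K
term1 = a/(2h) = 0.033/(2*31) = 0.0005322580645
term2 = a^2/(8k) = 0.033^2/(8*0.91) = 0.0001495879121
t = rho*dH*1000/dT * (term1 + term2)
t = 852*291*1000/21.2 * (0.0005322580645 + 0.0001495879121)
t = 7974 s

7974


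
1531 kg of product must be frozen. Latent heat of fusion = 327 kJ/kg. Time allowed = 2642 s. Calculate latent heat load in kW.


Q_lat = m * h_fg / t
Q_lat = 1531 * 327 / 2642
Q_lat = 189.49 kW

189.49


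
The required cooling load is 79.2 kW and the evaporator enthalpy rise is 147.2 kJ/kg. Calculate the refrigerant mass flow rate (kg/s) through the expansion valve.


m_dot = Q / dh
m_dot = 79.2 / 147.2
m_dot = 0.538 kg/s

0.538


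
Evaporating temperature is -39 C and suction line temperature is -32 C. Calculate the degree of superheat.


Superheat = T_suction - T_evap
Superheat = -32 - (-39)
Superheat = 7 K

7


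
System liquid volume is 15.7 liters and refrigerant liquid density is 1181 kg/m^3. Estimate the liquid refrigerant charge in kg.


Charge = V * rho / 1000
Charge = 15.7 * 1181 / 1000
Charge = 18.54 kg

18.54


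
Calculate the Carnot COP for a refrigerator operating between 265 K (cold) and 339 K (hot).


dT = 339 - 265 = 74 K
COP_carnot = T_cold / dT = 265 / 74
COP_carnot = 3.581

3.581


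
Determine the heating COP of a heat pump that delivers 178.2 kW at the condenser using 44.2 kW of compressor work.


COP_hp = Q_cond / W
COP_hp = 178.2 / 44.2
COP_hp = 4.032

4.032


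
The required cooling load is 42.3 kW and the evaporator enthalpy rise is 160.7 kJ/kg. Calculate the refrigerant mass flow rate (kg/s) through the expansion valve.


m_dot = Q / dh
m_dot = 42.3 / 160.7
m_dot = 0.2632 kg/s

0.2632


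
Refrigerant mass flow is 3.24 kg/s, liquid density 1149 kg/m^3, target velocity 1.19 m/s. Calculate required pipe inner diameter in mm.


A = m_dot / (rho * v) = 3.24 / (1149 * 1.19) = 0.002369616254 m^2
d = sqrt(4*A/pi) * 1000
d = 54.9 mm

54.9


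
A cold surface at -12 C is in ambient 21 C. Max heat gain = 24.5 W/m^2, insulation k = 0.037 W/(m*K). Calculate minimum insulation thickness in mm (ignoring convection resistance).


dT = 21 - (-12) = 33 K
thickness = k * dT / q_max * 1000
thickness = 0.037 * 33 / 24.5 * 1000
thickness = 49.8 mm

49.8


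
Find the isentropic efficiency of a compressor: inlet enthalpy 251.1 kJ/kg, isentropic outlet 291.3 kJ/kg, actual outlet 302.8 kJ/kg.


dh_ideal = 291.3 - 251.1 = 40.2 kJ/kg
dh_actual = 302.8 - 251.1 = 51.7 kJ/kg
eta_s = dh_ideal / dh_actual = 40.2 / 51.7
eta_s = 0.7776

0.7776


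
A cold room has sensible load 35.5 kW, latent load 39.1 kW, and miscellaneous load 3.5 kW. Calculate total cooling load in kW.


Q_total = Q_s + Q_l + Q_misc
Q_total = 35.5 + 39.1 + 3.5
Q_total = 78.1 kW

78.1


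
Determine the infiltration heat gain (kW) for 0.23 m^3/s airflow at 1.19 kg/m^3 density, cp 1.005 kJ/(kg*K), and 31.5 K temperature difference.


Q = V_dot * rho * cp * dT
Q = 0.23 * 1.19 * 1.005 * 31.5
Q = 8.665 kW

8.665


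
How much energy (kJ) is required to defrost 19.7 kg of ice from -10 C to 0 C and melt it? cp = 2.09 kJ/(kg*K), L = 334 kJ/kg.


Sensible heat = cp * dT = 2.09 * 10 = 20.9 kJ/kg
Total per kg = 20.9 + 334 = 354.9 kJ/kg
Q = m * total = 19.7 * 354.9
Q = 6991.5 kJ

6991.5


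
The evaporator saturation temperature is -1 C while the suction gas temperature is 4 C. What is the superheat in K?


Superheat = T_suction - T_evap
Superheat = 4 - (-1)
Superheat = 5 K

5


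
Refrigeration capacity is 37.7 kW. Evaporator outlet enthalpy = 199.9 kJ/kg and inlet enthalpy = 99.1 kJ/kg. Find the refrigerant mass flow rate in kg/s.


dh = 199.9 - 99.1 = 100.8 kJ/kg
m_dot = Q / dh = 37.7 / 100.8 = 0.374 kg/s

0.374


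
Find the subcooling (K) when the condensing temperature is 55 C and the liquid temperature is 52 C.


Subcooling = T_cond - T_liquid
Subcooling = 55 - 52
Subcooling = 3 K

3


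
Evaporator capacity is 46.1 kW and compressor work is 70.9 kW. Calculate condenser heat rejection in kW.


Q_cond = Q_evap + W
Q_cond = 46.1 + 70.9
Q_cond = 117.0 kW

117.0


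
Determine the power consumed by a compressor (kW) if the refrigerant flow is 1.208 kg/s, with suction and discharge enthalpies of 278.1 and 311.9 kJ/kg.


dh = 311.9 - 278.1 = 33.8 kJ/kg
W = m_dot * dh = 1.208 * 33.8 = 40.83 kW

40.83


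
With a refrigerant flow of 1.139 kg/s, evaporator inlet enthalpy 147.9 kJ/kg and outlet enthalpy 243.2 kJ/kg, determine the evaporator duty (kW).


dh = 243.2 - 147.9 = 95.3 kJ/kg
Q_evap = m_dot * dh = 1.139 * 95.3
Q_evap = 108.55 kW

108.55


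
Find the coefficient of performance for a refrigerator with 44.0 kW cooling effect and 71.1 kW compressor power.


COP = Q_evap / W
COP = 44.0 / 71.1
COP = 0.619

0.619


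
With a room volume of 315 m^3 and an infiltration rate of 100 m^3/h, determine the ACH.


ACH = flow / volume
ACH = 100 / 315
ACH = 0.317

0.317


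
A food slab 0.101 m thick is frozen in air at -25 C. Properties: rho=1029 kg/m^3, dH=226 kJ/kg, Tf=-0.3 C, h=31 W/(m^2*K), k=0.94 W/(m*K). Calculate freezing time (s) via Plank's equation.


dT = -0.3 - (-25) = 24.7 K
term1 = a/(2h) = 0.101/(2*31) = 0.001629032258
term2 = a^2/(8k) = 0.101^2/(8*0.94) = 0.001356515957
t = rho*dH*1000/dT * (term1 + term2)
t = 1029*226*1000/24.7 * (0.001629032258 + 0.001356515957)
t = 28109 s

28109


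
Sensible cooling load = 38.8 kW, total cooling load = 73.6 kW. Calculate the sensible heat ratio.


SHR = Q_sensible / Q_total
SHR = 38.8 / 73.6
SHR = 0.527

0.527


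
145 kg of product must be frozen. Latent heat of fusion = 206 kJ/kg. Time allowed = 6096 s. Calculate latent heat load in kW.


Q_lat = m * h_fg / t
Q_lat = 145 * 206 / 6096
Q_lat = 4.9 kW

4.9


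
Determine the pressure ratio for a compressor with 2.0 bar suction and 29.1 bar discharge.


PR = P_high / P_low
PR = 29.1 / 2.0
PR = 14.55

14.55


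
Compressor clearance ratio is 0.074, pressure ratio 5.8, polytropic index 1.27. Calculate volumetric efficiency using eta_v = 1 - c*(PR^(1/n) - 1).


PR^(1/n) = 5.8^(1/1.27) = 3.9913922
eta_v = 1 - 0.074 * (3.9913922 - 1)
eta_v = 0.7786

0.7786


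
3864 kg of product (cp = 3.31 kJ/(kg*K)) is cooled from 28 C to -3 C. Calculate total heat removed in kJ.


dT = 28 - (-3) = 31 K
Q = m * cp * dT = 3864 * 3.31 * 31
Q = 396485 kJ

396485


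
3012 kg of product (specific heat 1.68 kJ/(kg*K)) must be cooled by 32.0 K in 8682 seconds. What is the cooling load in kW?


Q = m * cp * dT / t
Q = 3012 * 1.68 * 32.0 / 8682
Q = 18.651 kW

18.651


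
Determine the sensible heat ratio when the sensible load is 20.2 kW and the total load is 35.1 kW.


SHR = Q_sensible / Q_total
SHR = 20.2 / 35.1
SHR = 0.575

0.575


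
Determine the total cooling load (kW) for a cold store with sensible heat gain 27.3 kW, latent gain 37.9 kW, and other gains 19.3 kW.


Q_total = Q_s + Q_l + Q_misc
Q_total = 27.3 + 37.9 + 19.3
Q_total = 84.5 kW

84.5


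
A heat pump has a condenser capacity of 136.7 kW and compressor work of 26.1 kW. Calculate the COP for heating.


COP_hp = Q_cond / W
COP_hp = 136.7 / 26.1
COP_hp = 5.238

5.238


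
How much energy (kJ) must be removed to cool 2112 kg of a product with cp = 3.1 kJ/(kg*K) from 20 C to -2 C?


dT = 20 - (-2) = 22 K
Q = m * cp * dT = 2112 * 3.1 * 22
Q = 144038 kJ

144038


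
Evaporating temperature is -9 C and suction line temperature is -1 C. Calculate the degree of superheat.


Superheat = T_suction - T_evap
Superheat = -1 - (-9)
Superheat = 8 K

8


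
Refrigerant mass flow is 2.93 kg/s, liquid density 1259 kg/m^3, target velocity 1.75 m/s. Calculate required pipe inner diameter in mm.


A = m_dot / (rho * v) = 2.93 / (1259 * 1.75) = 0.001329853625 m^2
d = sqrt(4*A/pi) * 1000
d = 41.1 mm

41.1


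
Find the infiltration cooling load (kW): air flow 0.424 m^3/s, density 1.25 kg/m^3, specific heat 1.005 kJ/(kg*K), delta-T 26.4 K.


Q = V_dot * rho * cp * dT
Q = 0.424 * 1.25 * 1.005 * 26.4
Q = 14.062 kW

14.062


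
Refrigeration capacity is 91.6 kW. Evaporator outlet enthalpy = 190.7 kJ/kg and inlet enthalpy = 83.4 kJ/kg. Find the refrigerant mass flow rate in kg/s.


dh = 190.7 - 83.4 = 107.3 kJ/kg
m_dot = Q / dh = 91.6 / 107.3 = 0.8537 kg/s

0.8537


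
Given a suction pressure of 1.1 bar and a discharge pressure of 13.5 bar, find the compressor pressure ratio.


PR = P_high / P_low
PR = 13.5 / 1.1
PR = 12.273

12.273


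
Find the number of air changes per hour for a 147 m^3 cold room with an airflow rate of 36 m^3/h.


ACH = flow / volume
ACH = 36 / 147
ACH = 0.245

0.245


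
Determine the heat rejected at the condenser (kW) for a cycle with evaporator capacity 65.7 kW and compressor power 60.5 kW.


Q_cond = Q_evap + W
Q_cond = 65.7 + 60.5
Q_cond = 126.2 kW

126.2


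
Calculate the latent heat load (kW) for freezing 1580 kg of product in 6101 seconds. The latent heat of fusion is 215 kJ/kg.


Q_lat = m * h_fg / t
Q_lat = 1580 * 215 / 6101
Q_lat = 55.68 kW

55.68


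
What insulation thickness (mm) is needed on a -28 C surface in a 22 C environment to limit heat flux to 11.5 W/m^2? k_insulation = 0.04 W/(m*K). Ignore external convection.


dT = 22 - (-28) = 50 K
thickness = k * dT / q_max * 1000
thickness = 0.04 * 50 / 11.5 * 1000
thickness = 173.9 mm

173.9


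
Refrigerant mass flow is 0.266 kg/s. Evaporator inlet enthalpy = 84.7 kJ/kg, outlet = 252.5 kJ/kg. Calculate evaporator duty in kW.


dh = 252.5 - 84.7 = 167.8 kJ/kg
Q_evap = m_dot * dh = 0.266 * 167.8
Q_evap = 44.63 kW

44.63


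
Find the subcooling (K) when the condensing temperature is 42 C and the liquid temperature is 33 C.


Subcooling = T_cond - T_liquid
Subcooling = 42 - 33
Subcooling = 9 K

9


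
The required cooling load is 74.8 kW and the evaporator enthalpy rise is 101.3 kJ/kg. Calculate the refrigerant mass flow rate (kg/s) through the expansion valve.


m_dot = Q / dh
m_dot = 74.8 / 101.3
m_dot = 0.7384 kg/s

0.7384


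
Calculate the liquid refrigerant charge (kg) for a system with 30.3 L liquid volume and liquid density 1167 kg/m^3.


Charge = V * rho / 1000
Charge = 30.3 * 1167 / 1000
Charge = 35.36 kg

35.36


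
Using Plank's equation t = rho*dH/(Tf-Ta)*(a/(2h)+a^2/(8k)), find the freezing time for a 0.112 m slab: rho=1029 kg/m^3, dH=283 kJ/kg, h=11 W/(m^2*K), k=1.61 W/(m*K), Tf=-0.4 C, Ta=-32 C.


dT = -0.4 - (-32) = 31.6 K
term1 = a/(2h) = 0.112/(2*11) = 0.005090909091
term2 = a^2/(8k) = 0.112^2/(8*1.61) = 0.0009739130435
t = rho*dH*1000/dT * (term1 + term2)
t = 1029*283*1000/31.6 * (0.005090909091 + 0.0009739130435)
t = 55890 s

55890


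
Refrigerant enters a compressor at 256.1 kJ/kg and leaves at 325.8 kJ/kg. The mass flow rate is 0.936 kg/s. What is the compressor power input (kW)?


dh = 325.8 - 256.1 = 69.7 kJ/kg
W = m_dot * dh = 0.936 * 69.7 = 65.24 kW

65.24


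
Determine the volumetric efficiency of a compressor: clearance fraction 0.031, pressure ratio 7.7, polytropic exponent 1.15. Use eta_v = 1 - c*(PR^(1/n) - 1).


PR^(1/n) = 7.7^(1/1.15) = 5.90012891
eta_v = 1 - 0.031 * (5.90012891 - 1)
eta_v = 0.8481

0.8481


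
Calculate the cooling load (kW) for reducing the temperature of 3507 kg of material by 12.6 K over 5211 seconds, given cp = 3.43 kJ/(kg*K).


Q = m * cp * dT / t
Q = 3507 * 3.43 * 12.6 / 5211
Q = 29.086 kW

29.086


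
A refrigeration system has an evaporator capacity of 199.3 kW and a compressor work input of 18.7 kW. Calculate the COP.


COP = Q_evap / W
COP = 199.3 / 18.7
COP = 10.658

10.658


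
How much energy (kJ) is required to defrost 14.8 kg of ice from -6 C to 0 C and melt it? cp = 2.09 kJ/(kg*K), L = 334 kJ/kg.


Sensible heat = cp * dT = 2.09 * 6 = 12.54 kJ/kg
Total per kg = 12.54 + 334 = 346.54 kJ/kg
Q = m * total = 14.8 * 346.54
Q = 5128.8 kJ

5128.8


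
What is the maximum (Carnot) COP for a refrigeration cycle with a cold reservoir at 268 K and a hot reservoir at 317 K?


dT = 317 - 268 = 49 K
COP_carnot = T_cold / dT = 268 / 49
COP_carnot = 5.469

5.469


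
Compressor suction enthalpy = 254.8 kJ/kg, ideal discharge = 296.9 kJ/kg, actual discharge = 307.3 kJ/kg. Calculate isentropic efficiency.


dh_ideal = 296.9 - 254.8 = 42.1 kJ/kg
dh_actual = 307.3 - 254.8 = 52.5 kJ/kg
eta_s = dh_ideal / dh_actual = 42.1 / 52.5
eta_s = 0.8019

0.8019


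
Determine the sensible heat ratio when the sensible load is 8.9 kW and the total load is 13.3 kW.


SHR = Q_sensible / Q_total
SHR = 8.9 / 13.3
SHR = 0.669

0.669


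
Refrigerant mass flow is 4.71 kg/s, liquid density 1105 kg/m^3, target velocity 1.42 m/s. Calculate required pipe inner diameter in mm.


A = m_dot / (rho * v) = 4.71 / (1105 * 1.42) = 0.003001720732 m^2
d = sqrt(4*A/pi) * 1000
d = 61.8 mm

61.8


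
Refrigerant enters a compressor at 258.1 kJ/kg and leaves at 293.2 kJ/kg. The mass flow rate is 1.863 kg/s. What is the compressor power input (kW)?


dh = 293.2 - 258.1 = 35.1 kJ/kg
W = m_dot * dh = 1.863 * 35.1 = 65.39 kW

65.39


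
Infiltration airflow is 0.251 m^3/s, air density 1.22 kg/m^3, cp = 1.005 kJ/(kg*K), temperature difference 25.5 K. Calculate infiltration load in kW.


Q = V_dot * rho * cp * dT
Q = 0.251 * 1.22 * 1.005 * 25.5
Q = 7.848 kW

7.848


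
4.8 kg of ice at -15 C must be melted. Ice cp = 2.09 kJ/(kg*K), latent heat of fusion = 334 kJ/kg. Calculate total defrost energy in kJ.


Sensible heat = cp * dT = 2.09 * 15 = 31.35 kJ/kg
Total per kg = 31.35 + 334 = 365.35 kJ/kg
Q = m * total = 4.8 * 365.35
Q = 1753.7 kJ

1753.7


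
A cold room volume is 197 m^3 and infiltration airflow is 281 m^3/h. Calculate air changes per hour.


ACH = flow / volume
ACH = 281 / 197
ACH = 1.426

1.426


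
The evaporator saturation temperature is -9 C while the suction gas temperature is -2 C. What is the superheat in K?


Superheat = T_suction - T_evap
Superheat = -2 - (-9)
Superheat = 7 K

7


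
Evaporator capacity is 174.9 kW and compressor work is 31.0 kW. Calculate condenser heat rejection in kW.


Q_cond = Q_evap + W
Q_cond = 174.9 + 31.0
Q_cond = 205.9 kW

205.9


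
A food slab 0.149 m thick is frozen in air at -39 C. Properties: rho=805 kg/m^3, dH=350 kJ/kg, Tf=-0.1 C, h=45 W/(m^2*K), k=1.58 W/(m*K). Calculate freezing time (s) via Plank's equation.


dT = -0.1 - (-39) = 38.9 K
term1 = a/(2h) = 0.149/(2*45) = 0.001655555556
term2 = a^2/(8k) = 0.149^2/(8*1.58) = 0.001756408228
t = rho*dH*1000/dT * (term1 + term2)
t = 805*350*1000/38.9 * (0.001655555556 + 0.001756408228)
t = 24713 s

24713


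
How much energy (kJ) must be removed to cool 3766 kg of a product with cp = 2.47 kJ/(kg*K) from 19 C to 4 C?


dT = 19 - (4) = 15 K
Q = m * cp * dT = 3766 * 2.47 * 15
Q = 139530 kJ

139530


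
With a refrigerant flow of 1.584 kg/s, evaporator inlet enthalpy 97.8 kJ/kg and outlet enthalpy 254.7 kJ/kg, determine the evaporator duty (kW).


dh = 254.7 - 97.8 = 156.9 kJ/kg
Q_evap = m_dot * dh = 1.584 * 156.9
Q_evap = 248.53 kW

248.53


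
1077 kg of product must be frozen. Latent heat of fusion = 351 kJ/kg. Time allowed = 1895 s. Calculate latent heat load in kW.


Q_lat = m * h_fg / t
Q_lat = 1077 * 351 / 1895
Q_lat = 199.49 kW

199.49


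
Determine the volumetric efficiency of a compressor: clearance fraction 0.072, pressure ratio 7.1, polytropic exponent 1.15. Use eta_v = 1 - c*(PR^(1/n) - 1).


PR^(1/n) = 7.1^(1/1.15) = 5.49825213
eta_v = 1 - 0.072 * (5.49825213 - 1)
eta_v = 0.6761

0.6761


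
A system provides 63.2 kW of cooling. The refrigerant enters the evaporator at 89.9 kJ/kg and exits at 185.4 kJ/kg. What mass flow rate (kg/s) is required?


dh = 185.4 - 89.9 = 95.5 kJ/kg
m_dot = Q / dh = 63.2 / 95.5 = 0.6618 kg/s

0.6618


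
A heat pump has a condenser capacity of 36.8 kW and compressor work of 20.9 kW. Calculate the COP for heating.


COP_hp = Q_cond / W
COP_hp = 36.8 / 20.9
COP_hp = 1.761

1.761


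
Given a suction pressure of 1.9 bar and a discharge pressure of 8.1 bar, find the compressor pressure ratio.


PR = P_high / P_low
PR = 8.1 / 1.9
PR = 4.263

4.263


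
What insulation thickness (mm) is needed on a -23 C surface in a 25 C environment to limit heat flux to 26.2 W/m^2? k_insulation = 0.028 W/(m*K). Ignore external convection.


dT = 25 - (-23) = 48 K
thickness = k * dT / q_max * 1000
thickness = 0.028 * 48 / 26.2 * 1000
thickness = 51.3 mm

51.3


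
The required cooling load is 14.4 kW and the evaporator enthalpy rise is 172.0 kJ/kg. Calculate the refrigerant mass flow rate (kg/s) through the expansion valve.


m_dot = Q / dh
m_dot = 14.4 / 172.0
m_dot = 0.0837 kg/s

0.0837


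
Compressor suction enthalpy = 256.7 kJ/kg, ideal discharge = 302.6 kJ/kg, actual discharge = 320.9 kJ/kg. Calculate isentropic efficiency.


dh_ideal = 302.6 - 256.7 = 45.9 kJ/kg
dh_actual = 320.9 - 256.7 = 64.2 kJ/kg
eta_s = dh_ideal / dh_actual = 45.9 / 64.2
eta_s = 0.715

0.715


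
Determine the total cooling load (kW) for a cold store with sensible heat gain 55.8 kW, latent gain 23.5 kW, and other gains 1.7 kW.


Q_total = Q_s + Q_l + Q_misc
Q_total = 55.8 + 23.5 + 1.7
Q_total = 81.0 kW

81.0


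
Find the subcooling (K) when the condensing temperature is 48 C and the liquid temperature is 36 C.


Subcooling = T_cond - T_liquid
Subcooling = 48 - 36
Subcooling = 12 K

12


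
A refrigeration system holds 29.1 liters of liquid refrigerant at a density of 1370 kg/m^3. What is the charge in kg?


Charge = V * rho / 1000
Charge = 29.1 * 1370 / 1000
Charge = 39.87 kg

39.87


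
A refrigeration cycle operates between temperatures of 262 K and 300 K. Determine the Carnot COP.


dT = 300 - 262 = 38 K
COP_carnot = T_cold / dT = 262 / 38
COP_carnot = 6.895

6.895


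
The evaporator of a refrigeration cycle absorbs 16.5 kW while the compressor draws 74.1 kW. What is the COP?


COP = Q_evap / W
COP = 16.5 / 74.1
COP = 0.223

0.223


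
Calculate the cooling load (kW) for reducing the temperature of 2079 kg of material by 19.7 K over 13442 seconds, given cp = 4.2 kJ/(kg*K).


Q = m * cp * dT / t
Q = 2079 * 4.2 * 19.7 / 13442
Q = 12.797 kW

12.797


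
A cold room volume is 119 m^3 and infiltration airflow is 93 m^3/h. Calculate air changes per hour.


ACH = flow / volume
ACH = 93 / 119
ACH = 0.782

0.782


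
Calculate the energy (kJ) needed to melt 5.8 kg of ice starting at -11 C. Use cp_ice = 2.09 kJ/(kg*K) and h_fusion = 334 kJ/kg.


Sensible heat = cp * dT = 2.09 * 11 = 22.99 kJ/kg
Total per kg = 22.99 + 334 = 356.99 kJ/kg
Q = m * total = 5.8 * 356.99
Q = 2070.5 kJ

2070.5


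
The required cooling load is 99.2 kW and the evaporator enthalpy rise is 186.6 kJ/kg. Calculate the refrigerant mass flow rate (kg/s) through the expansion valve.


m_dot = Q / dh
m_dot = 99.2 / 186.6
m_dot = 0.5316 kg/s

0.5316


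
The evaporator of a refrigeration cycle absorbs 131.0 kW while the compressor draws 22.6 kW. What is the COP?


COP = Q_evap / W
COP = 131.0 / 22.6
COP = 5.796

5.796


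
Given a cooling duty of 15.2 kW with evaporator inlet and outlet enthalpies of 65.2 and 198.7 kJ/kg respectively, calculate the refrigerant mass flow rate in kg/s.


dh = 198.7 - 65.2 = 133.5 kJ/kg
m_dot = Q / dh = 15.2 / 133.5 = 0.1139 kg/s

0.1139


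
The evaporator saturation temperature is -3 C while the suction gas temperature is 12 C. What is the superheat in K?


Superheat = T_suction - T_evap
Superheat = 12 - (-3)
Superheat = 15 K

15


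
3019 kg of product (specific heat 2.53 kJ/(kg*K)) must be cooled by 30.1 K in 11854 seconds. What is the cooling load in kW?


Q = m * cp * dT / t
Q = 3019 * 2.53 * 30.1 / 11854
Q = 19.395 kW

19.395


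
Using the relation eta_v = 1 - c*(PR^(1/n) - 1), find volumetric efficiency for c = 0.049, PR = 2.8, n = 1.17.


PR^(1/n) = 2.8^(1/1.17) = 2.41093972
eta_v = 1 - 0.049 * (2.41093972 - 1)
eta_v = 0.9309

0.9309


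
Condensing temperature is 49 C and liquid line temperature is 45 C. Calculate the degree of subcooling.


Subcooling = T_cond - T_liquid
Subcooling = 49 - 45
Subcooling = 4 K

4


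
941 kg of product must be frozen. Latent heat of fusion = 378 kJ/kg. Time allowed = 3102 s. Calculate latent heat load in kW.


Q_lat = m * h_fg / t
Q_lat = 941 * 378 / 3102
Q_lat = 114.67 kW

114.67


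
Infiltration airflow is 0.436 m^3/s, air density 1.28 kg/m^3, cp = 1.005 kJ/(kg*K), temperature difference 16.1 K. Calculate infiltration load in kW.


Q = V_dot * rho * cp * dT
Q = 0.436 * 1.28 * 1.005 * 16.1
Q = 9.03 kW

9.03


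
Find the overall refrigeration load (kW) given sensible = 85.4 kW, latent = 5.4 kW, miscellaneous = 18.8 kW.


Q_total = Q_s + Q_l + Q_misc
Q_total = 85.4 + 5.4 + 18.8
Q_total = 109.6 kW

109.6


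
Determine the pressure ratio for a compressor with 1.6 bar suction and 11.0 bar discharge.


PR = P_high / P_low
PR = 11.0 / 1.6
PR = 6.875

6.875


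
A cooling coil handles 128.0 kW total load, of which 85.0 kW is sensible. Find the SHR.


SHR = Q_sensible / Q_total
SHR = 85.0 / 128.0
SHR = 0.664

0.664


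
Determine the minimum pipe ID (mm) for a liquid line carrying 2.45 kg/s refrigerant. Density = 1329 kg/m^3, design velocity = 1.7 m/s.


A = m_dot / (rho * v) = 2.45 / (1329 * 1.7) = 0.001084406675 m^2
d = sqrt(4*A/pi) * 1000
d = 37.2 mm

37.2


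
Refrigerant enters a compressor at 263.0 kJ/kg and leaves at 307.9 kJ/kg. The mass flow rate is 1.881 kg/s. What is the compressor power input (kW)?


dh = 307.9 - 263.0 = 44.9 kJ/kg
W = m_dot * dh = 1.881 * 44.9 = 84.46 kW

84.46


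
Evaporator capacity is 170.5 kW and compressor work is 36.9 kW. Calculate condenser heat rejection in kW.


Q_cond = Q_evap + W
Q_cond = 170.5 + 36.9
Q_cond = 207.4 kW

207.4


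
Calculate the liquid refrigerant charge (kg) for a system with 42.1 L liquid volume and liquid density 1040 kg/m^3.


Charge = V * rho / 1000
Charge = 42.1 * 1040 / 1000
Charge = 43.78 kg

43.78


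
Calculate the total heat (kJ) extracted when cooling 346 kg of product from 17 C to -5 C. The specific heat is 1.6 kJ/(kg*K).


dT = 17 - (-5) = 22 K
Q = m * cp * dT = 346 * 1.6 * 22
Q = 12179 kJ

12179


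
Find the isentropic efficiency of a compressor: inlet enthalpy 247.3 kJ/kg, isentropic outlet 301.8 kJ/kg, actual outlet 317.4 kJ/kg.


dh_ideal = 301.8 - 247.3 = 54.5 kJ/kg
dh_actual = 317.4 - 247.3 = 70.1 kJ/kg
eta_s = dh_ideal / dh_actual = 54.5 / 70.1
eta_s = 0.7775

0.7775


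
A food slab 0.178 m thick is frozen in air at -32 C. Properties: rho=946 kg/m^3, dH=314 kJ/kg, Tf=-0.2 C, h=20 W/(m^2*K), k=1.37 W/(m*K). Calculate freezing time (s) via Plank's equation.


dT = -0.2 - (-32) = 31.8 K
term1 = a/(2h) = 0.178/(2*20) = 0.00445
term2 = a^2/(8k) = 0.178^2/(8*1.37) = 0.002890875912
t = rho*dH*1000/dT * (term1 + term2)
t = 946*314*1000/31.8 * (0.00445 + 0.002890875912)
t = 68571 s

68571


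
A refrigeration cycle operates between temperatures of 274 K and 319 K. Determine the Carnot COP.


dT = 319 - 274 = 45 K
COP_carnot = T_cold / dT = 274 / 45
COP_carnot = 6.089

6.089


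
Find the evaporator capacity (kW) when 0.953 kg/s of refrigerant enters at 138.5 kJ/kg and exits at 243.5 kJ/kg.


dh = 243.5 - 138.5 = 105.0 kJ/kg
Q_evap = m_dot * dh = 0.953 * 105.0
Q_evap = 100.07 kW

100.07


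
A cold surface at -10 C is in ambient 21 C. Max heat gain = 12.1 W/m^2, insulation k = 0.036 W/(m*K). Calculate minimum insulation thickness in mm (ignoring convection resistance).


dT = 21 - (-10) = 31 K
thickness = k * dT / q_max * 1000
thickness = 0.036 * 31 / 12.1 * 1000
thickness = 92.2 mm

92.2


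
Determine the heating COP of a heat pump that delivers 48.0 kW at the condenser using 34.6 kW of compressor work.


COP_hp = Q_cond / W
COP_hp = 48.0 / 34.6
COP_hp = 1.387

1.387


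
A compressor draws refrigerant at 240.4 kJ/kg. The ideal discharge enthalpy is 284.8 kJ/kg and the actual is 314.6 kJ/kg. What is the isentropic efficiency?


dh_ideal = 284.8 - 240.4 = 44.4 kJ/kg
dh_actual = 314.6 - 240.4 = 74.2 kJ/kg
eta_s = dh_ideal / dh_actual = 44.4 / 74.2
eta_s = 0.5984

0.5984


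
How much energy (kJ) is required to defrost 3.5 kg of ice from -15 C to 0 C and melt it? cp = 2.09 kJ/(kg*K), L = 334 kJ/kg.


Sensible heat = cp * dT = 2.09 * 15 = 31.35 kJ/kg
Total per kg = 31.35 + 334 = 365.35 kJ/kg
Q = m * total = 3.5 * 365.35
Q = 1278.7 kJ

1278.7


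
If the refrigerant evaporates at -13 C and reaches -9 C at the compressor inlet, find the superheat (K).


Superheat = T_suction - T_evap
Superheat = -9 - (-13)
Superheat = 4 K

4


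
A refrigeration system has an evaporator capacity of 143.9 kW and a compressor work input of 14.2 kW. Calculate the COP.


COP = Q_evap / W
COP = 143.9 / 14.2
COP = 10.134

10.134


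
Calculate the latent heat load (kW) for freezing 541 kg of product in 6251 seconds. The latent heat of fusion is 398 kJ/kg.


Q_lat = m * h_fg / t
Q_lat = 541 * 398 / 6251
Q_lat = 34.45 kW

34.45


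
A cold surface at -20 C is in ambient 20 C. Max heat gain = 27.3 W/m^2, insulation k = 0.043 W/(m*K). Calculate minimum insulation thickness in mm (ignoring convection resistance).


dT = 20 - (-20) = 40 K
thickness = k * dT / q_max * 1000
thickness = 0.043 * 40 / 27.3 * 1000
thickness = 63.0 mm

63.0


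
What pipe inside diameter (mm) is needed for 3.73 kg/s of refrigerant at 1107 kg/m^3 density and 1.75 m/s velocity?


A = m_dot / (rho * v) = 3.73 / (1107 * 1.75) = 0.00192540973 m^2
d = sqrt(4*A/pi) * 1000
d = 49.5 mm

49.5


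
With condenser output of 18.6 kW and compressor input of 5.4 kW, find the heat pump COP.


COP_hp = Q_cond / W
COP_hp = 18.6 / 5.4
COP_hp = 3.444

3.444
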